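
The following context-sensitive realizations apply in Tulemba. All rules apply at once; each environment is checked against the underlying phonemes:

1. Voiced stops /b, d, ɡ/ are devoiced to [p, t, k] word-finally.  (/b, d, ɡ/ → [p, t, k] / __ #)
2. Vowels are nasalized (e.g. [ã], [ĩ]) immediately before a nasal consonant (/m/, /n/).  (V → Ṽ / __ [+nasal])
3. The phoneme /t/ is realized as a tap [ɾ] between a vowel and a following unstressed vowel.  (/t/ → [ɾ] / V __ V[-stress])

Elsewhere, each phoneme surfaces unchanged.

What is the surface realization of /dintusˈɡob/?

[dĩntusˈɡop]

/d/ (word-initial) fails the environment for rule 1, so it stays [d].
Rule 2 applies to /i/ (between /d/ and /n/: before a nasal consonant) → [ĩ].
/t/ — between /n/ and /u/; rule 3 does not apply here → [t].
/u/ (between /t/ and /s/) fails the environment for rule 2, so it stays [u].
/ɡ/ — between /s/ and /o/; rule 1 does not apply here → [ɡ].
/o/ (between /ɡ/ and /b/) is in the target of rule 2 but the environment (before a nasal consonant) is not met → [o].
/b/ (word-final) occurs word-finally → [p] by rule 1.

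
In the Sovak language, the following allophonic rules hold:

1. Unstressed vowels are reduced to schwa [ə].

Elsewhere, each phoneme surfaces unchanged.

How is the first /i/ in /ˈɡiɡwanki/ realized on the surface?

/i/ — between /ɡ/ and /ɡ/; rule 1 does not apply here → [i].

[i]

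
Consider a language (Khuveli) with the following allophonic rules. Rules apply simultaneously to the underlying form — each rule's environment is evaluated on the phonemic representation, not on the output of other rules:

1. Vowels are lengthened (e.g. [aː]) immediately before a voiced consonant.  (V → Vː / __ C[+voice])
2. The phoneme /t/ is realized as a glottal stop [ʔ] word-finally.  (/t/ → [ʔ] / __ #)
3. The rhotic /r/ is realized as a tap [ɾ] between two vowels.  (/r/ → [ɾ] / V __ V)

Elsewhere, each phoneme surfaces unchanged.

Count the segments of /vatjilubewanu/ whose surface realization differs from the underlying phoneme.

4

Segments that undergo a rule: /i/ → [iː] (rule 1); /u/ → [uː] (rule 1); /e/ → [eː] (rule 1); /a/ → [aː] (rule 1).
All other segments surface unchanged.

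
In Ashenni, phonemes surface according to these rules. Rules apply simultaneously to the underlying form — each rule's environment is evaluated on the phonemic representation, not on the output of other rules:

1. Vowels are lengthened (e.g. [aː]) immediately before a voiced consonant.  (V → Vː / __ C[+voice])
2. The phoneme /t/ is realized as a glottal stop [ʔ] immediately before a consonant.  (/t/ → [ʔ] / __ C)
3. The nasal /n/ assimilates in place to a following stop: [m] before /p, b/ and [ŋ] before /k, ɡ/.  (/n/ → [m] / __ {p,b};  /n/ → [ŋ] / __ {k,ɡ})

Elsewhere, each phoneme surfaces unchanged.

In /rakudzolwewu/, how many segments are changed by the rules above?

Segments that undergo a rule: /u/ → [uː] (rule 1); /o/ → [oː] (rule 1); /e/ → [eː] (rule 1).
All other segments surface unchanged.

3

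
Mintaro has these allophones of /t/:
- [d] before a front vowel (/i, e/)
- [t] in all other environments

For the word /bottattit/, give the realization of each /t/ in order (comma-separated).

[t], [t], [t], [d], [t]

Occurrence 1 (position 3): no conditioning environment matches → elsewhere allophone [t].
Occurrence 2 (position 4): no conditioning environment matches → elsewhere allophone [t].
Occurrence 3 (position 6): no conditioning environment matches → elsewhere allophone [t].
Occurrence 4 (position 7): before a front vowel (/i, e/) → [d].
Occurrence 5 (position 9): no conditioning environment matches → elsewhere allophone [t].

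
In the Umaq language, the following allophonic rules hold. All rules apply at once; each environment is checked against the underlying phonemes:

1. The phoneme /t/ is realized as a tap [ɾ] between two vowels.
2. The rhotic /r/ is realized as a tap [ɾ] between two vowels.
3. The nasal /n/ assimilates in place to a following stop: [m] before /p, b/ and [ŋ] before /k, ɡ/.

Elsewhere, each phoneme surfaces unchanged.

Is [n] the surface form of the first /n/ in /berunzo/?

Yes

/n/ (between /u/ and /z/) fails the environment for rule 3, so it stays [n].
The actual realization is [n], which matches [n].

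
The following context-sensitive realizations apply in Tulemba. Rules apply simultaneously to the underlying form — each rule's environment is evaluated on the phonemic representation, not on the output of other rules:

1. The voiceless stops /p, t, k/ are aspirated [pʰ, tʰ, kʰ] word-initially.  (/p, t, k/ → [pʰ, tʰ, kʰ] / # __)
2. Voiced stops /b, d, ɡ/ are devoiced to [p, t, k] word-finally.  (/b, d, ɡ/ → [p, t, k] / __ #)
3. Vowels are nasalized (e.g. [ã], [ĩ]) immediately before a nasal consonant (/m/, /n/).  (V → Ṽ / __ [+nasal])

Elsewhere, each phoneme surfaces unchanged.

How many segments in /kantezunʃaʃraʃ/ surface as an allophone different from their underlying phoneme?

3

Segments that undergo a rule: /k/ → [kʰ] (rule 1); /a/ → [ã] (rule 3); /u/ → [ũ] (rule 3).
All other segments surface unchanged.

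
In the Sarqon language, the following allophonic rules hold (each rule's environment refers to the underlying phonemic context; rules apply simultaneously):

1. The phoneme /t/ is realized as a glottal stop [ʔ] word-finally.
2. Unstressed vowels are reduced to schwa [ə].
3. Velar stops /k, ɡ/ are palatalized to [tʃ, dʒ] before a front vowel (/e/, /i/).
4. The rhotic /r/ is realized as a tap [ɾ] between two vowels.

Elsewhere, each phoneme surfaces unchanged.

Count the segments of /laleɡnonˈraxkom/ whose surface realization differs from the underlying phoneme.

Segments that undergo a rule: /a/ → [ə] (rule 2); /e/ → [ə] (rule 2); /o/ → [ə] (rule 2); /o/ → [ə] (rule 2).
All other segments surface unchanged.

4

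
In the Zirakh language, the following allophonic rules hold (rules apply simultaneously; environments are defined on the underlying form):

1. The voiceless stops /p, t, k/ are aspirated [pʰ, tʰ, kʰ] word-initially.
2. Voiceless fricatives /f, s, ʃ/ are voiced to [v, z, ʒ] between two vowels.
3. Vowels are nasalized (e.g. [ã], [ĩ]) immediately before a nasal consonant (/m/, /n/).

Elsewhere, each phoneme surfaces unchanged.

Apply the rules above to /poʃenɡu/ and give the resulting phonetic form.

[pʰoʒẽnɡu]

Rule 1 applies to /p/ (word-initial: word-initially) → [pʰ].
/o/ (between /p/ and /ʃ/) fails the environment for rule 3, so it stays [o].
/ʃ/ — between /o/ and /e/, between two vowels — surfaces as [ʒ] (rule 2).
/e/ — between /ʃ/ and /n/, before a nasal consonant — surfaces as [ẽ] (rule 3).
/u/ (word-final) is in the target of rule 3 but the environment (before a nasal consonant) is not met → [u].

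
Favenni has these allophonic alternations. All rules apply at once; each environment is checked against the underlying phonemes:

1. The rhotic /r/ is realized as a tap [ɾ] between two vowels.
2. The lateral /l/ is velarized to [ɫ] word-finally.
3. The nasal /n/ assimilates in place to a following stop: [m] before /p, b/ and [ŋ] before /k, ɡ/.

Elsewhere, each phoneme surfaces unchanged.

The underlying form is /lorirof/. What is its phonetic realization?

/l/ (word-initial) is in the target of rule 2 but the environment (word-finally) is not met → [l].
/o/ stays [o].
/r/ — between /o/ and /i/, between two vowels — surfaces as [ɾ] (rule 1).
/i/ (between /r/ and /r/) is unaffected → [i].
/r/ — between /i/ and /o/, between two vowels — surfaces as [ɾ] (rule 1).
/o/ (between /r/ and /f/) is unaffected → [o].
/f/ stays [f].

[loɾiɾof]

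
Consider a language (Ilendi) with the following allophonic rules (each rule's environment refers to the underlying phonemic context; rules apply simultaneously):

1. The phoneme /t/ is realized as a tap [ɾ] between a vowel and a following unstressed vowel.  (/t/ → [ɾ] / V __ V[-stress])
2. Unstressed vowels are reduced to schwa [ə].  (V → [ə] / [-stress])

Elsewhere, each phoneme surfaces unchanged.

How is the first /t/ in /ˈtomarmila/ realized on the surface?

/t/ (word-initial) fails the environment for rule 1, so it stays [t].

[t]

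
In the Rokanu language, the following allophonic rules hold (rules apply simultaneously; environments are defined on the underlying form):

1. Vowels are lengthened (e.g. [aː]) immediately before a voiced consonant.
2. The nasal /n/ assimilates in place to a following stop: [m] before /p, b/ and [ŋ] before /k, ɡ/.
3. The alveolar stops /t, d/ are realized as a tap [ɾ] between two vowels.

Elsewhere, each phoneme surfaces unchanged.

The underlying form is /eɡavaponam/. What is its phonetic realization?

/e/ (word-initial): before a voiced consonant, so rule 1 applies → [eː].
/ɡ/ (between /e/ and /a/): no rule targets it → [ɡ].
/a/ (between /ɡ/ and /v/) occurs before a voiced consonant → [aː] by rule 1.
/v/ (between /a/ and /a/) is unaffected → [v].
/a/ (between /v/ and /p/): rule 1 targets it, but not before a voiced consonant → unchanged [a].
/p/ stays [p].
/o/ — between /p/ and /n/, before a voiced consonant — surfaces as [oː] (rule 1).
/n/ — between /o/ and /a/; rule 2 does not apply here → [n].
/a/ (between /n/ and /m/): before a voiced consonant, so rule 1 applies → [aː].
/m/ stays [m].

[eːɡaːvapoːnaːm]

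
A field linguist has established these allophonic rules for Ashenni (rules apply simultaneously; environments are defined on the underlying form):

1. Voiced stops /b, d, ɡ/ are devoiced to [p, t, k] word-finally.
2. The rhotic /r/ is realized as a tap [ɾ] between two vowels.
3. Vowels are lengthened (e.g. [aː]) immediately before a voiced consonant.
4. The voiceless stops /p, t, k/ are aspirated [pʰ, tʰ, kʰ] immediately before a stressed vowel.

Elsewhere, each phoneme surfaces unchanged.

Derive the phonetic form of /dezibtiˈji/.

[deːziːbtiːˈji]

/d/ (word-initial): rule 1 targets it, but not word-finally → unchanged [d].
/e/ meets the environment for rule 3 (before a voiced consonant) → [eː].
/z/ stays [z].
/i/ (between /z/ and /b/) occurs before a voiced consonant → [iː] by rule 3.
/b/ (between /i/ and /t/) is in the target of rule 1 but the environment (word-finally) is not met → [b].
/t/ (between /b/ and /i/) is in the target of rule 4 but the environment (immediately before a stressed vowel) is not met → [t].
Rule 3 applies to /i/ (between /t/ and /j/: before a voiced consonant) → [iː].
/j/ — not in any rule's target class → [j].
/i/ (word-final): rule 3 targets it, but not before a voiced consonant → unchanged [i].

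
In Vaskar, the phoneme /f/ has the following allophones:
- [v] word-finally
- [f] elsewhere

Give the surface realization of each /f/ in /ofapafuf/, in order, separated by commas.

Occurrence 1 (position 2): no conditioning environment matches → elsewhere allophone [f].
Occurrence 2 (position 6): no conditioning environment matches → elsewhere allophone [f].
Occurrence 3 (position 8): word-finally → [v].

[f], [f], [v]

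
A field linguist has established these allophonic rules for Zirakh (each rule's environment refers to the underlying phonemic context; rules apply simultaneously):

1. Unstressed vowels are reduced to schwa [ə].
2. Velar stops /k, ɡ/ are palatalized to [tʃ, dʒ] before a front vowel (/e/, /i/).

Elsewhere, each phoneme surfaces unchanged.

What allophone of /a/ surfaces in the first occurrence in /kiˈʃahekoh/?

[a]

/a/ (between /ʃ/ and /h/) is in the target of rule 1 but the environment (in an unstressed syllable) is not met → [a].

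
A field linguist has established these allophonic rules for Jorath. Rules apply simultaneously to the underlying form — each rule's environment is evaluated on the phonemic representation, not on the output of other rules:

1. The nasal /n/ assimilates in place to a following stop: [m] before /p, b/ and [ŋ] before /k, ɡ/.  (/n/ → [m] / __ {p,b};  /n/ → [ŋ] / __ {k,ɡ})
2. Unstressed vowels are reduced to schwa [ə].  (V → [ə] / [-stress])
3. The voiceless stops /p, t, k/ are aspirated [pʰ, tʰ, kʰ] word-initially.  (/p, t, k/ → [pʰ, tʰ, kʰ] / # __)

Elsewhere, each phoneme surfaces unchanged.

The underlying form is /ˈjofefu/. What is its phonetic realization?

[ˈjofəfə]

/j/ stays [j].
/o/ (between /j/ and /f/) is in the target of rule 2 but the environment (in an unstressed syllable) is not met → [o].
/f/ (between /o/ and /e/) is unaffected → [f].
Rule 2 applies to /e/ (between /f/ and /f/: in an unstressed syllable) → [ə].
/f/ (between /e/ and /u/): no rule targets it → [f].
Rule 2 applies to /u/ (word-final: in an unstressed syllable) → [ə].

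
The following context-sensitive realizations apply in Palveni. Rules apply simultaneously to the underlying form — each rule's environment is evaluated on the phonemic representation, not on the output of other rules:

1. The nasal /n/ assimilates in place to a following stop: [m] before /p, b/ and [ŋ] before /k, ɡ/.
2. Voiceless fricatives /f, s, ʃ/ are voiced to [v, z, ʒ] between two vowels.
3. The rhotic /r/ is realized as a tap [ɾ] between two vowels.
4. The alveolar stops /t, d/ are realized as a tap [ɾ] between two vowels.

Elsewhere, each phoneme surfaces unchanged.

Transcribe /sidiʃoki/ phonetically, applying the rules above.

[siɾiʒoki]

/s/ — word-initial; rule 2 does not apply here → [s].
/i/ (between /s/ and /d/) is unaffected → [i].
/d/ — between /i/ and /i/, between two vowels — surfaces as [ɾ] (rule 4).
/i/ — not in any rule's target class → [i].
/ʃ/ meets the environment for rule 2 (between two vowels) → [ʒ].
/o/ (between /ʃ/ and /k/) is unaffected → [o].
/k/ — not in any rule's target class → [k].
/i/ (word-final): no rule targets it → [i].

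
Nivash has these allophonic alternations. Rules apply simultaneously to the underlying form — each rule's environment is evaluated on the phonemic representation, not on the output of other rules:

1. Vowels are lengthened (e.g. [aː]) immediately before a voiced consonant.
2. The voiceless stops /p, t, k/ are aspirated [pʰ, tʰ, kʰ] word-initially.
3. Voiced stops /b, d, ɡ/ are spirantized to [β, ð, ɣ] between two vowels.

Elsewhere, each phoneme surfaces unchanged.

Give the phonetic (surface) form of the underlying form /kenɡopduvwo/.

[kʰeːnɡopduːvwo]

/k/ meets the environment for rule 2 (word-initially) → [kʰ].
Rule 1 applies to /e/ (between /k/ and /n/: before a voiced consonant) → [eː].
/n/ (between /e/ and /ɡ/) is unaffected → [n].
/ɡ/ — between /n/ and /o/; rule 3 does not apply here → [ɡ].
/o/ — between /ɡ/ and /p/; rule 1 does not apply here → [o].
/p/ (between /o/ and /d/) fails the environment for rule 2, so it stays [p].
/d/ (between /p/ and /u/) fails the environment for rule 3, so it stays [d].
/u/ meets the environment for rule 1 (before a voiced consonant) → [uː].
/v/ (between /u/ and /w/): no rule targets it → [v].
/w/ — not in any rule's target class → [w].
/o/ — word-final; rule 1 does not apply here → [o].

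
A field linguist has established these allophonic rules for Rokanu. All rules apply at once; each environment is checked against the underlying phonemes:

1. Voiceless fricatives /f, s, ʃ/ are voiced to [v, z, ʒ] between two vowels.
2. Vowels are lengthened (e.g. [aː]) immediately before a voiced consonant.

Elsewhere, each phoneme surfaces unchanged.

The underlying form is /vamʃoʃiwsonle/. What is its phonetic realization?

/a/ meets the environment for rule 2 (before a voiced consonant) → [aː].
/ʃ/ (between /m/ and /o/) is in the target of rule 1 but the environment (between two vowels) is not met → [ʃ].
/o/ (between /ʃ/ and /ʃ/) is in the target of rule 2 but the environment (before a voiced consonant) is not met → [o].
/ʃ/ meets the environment for rule 1 (between two vowels) → [ʒ].
Rule 2 applies to /i/ (between /ʃ/ and /w/: before a voiced consonant) → [iː].
/s/ (between /w/ and /o/) is in the target of rule 1 but the environment (between two vowels) is not met → [s].
/o/ meets the environment for rule 2 (before a voiced consonant) → [oː].
/e/ — word-final; rule 2 does not apply here → [e].

[vaːmʃoʒiːwsoːnle]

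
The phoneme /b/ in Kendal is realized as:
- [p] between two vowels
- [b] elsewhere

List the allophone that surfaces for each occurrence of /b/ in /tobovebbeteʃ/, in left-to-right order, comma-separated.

Occurrence 1 (position 3): between two vowels → [p].
Occurrence 2 (position 7): no conditioning environment matches → elsewhere allophone [b].
Occurrence 3 (position 8): no conditioning environment matches → elsewhere allophone [b].

[p], [b], [b]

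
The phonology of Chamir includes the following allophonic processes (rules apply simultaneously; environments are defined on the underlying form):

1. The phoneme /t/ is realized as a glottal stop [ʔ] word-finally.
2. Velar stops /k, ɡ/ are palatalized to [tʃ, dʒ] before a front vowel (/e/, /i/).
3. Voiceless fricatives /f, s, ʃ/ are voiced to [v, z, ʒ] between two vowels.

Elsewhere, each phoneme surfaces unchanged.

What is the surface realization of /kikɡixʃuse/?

[tʃikdʒixʃuze]

/k/ — word-initial, before a front vowel — surfaces as [tʃ] (rule 2).
/i/ (between /k/ and /k/): no rule targets it → [i].
/k/ (between /i/ and /ɡ/) is in the target of rule 2 but the environment (before a front vowel) is not met → [k].
/ɡ/ meets the environment for rule 2 (before a front vowel) → [dʒ].
/i/ — not in any rule's target class → [i].
/x/ (between /i/ and /ʃ/): no rule targets it → [x].
/ʃ/ (between /x/ and /u/) is in the target of rule 3 but the environment (between two vowels) is not met → [ʃ].
/u/ (between /ʃ/ and /s/): no rule targets it → [u].
/s/ (between /u/ and /e/) occurs between two vowels → [z] by rule 3.
/e/ (word-final) is unaffected → [e].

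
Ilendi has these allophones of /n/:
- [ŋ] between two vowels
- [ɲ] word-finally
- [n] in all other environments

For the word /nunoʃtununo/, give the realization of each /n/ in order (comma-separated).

[n], [ŋ], [ŋ], [ŋ]

Occurrence 1 (position 1): no conditioning environment matches → elsewhere allophone [n].
Occurrence 2 (position 3): between two vowels → [ŋ].
Occurrence 3 (position 8): between two vowels → [ŋ].
Occurrence 4 (position 10): between two vowels → [ŋ].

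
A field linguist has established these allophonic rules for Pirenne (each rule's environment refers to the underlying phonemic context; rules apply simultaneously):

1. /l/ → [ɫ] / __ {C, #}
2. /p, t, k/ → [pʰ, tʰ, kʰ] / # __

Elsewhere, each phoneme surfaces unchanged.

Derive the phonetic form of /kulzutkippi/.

/k/ — word-initial, word-initially — surfaces as [kʰ] (rule 2).
/u/ (between /k/ and /l/): no rule targets it → [u].
/l/ (between /u/ and /z/): word-finally or immediately before a consonant, so rule 1 applies → [ɫ].
/z/ (between /l/ and /u/): no rule targets it → [z].
/u/ — not in any rule's target class → [u].
/t/ (between /u/ and /k/) fails the environment for rule 2, so it stays [t].
/k/ (between /t/ and /i/): rule 2 targets it, but not word-initially → unchanged [k].
/i/ (between /k/ and /p/) is unaffected → [i].
/p/ (between /i/ and /p/) is in the target of rule 2 but the environment (word-initially) is not met → [p].
/p/ — between /p/ and /i/; rule 2 does not apply here → [p].
/i/ (word-final): no rule targets it → [i].

[kʰuɫzutkippi]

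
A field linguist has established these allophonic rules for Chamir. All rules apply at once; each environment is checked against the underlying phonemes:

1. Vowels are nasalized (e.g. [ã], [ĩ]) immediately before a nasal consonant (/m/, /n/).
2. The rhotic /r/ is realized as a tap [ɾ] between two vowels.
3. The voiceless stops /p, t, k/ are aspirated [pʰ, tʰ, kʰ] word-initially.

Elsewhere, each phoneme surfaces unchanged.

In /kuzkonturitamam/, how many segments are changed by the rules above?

Segments that undergo a rule: /k/ → [kʰ] (rule 3); /o/ → [õ] (rule 1); /r/ → [ɾ] (rule 2); /a/ → [ã] (rule 1); /a/ → [ã] (rule 1).
All other segments surface unchanged.

5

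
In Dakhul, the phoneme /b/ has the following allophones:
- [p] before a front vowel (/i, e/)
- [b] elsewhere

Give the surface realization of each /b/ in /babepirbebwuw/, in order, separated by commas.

Occurrence 1 (position 1): no conditioning environment matches → elsewhere allophone [b].
Occurrence 2 (position 3): before a front vowel (/i, e/) → [p].
Occurrence 3 (position 8): before a front vowel (/i, e/) → [p].
Occurrence 4 (position 10): no conditioning environment matches → elsewhere allophone [b].

[b], [p], [p], [b]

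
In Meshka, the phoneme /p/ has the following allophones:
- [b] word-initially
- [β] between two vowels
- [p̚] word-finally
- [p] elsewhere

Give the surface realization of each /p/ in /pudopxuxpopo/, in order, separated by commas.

Occurrence 1 (position 1): word-initially → [b].
Occurrence 2 (position 5): no conditioning environment matches → elsewhere allophone [p].
Occurrence 3 (position 9): no conditioning environment matches → elsewhere allophone [p].
Occurrence 4 (position 11): between two vowels → [β].

[b], [p], [p], [β]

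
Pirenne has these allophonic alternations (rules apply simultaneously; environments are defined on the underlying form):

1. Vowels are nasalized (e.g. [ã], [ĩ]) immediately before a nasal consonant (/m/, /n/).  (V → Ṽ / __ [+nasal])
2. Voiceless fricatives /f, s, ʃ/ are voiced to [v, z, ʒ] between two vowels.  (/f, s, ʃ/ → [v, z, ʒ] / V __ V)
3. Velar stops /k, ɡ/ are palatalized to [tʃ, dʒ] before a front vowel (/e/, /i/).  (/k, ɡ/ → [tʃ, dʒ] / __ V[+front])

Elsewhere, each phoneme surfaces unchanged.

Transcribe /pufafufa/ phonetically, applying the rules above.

/p/ stays [p].
/u/ (between /p/ and /f/): rule 1 targets it, but not before a nasal consonant → unchanged [u].
/f/ (between /u/ and /a/) occurs between two vowels → [v] by rule 2.
/a/ (between /f/ and /f/) fails the environment for rule 1, so it stays [a].
Rule 2 applies to /f/ (between /a/ and /u/: between two vowels) → [v].
/u/ (between /f/ and /f/) fails the environment for rule 1, so it stays [u].
/f/ — between /u/ and /a/, between two vowels — surfaces as [v] (rule 2).
/a/ — word-final; rule 1 does not apply here → [a].

[puvavuva]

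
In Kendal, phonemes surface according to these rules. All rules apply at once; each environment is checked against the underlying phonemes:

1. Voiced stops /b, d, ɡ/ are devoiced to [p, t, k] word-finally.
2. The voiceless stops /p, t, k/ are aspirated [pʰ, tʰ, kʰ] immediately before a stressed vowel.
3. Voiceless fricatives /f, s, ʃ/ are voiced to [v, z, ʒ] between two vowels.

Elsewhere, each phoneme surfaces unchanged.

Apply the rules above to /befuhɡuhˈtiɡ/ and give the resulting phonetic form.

[bevuhɡuhˈtʰik]

/b/ — word-initial; rule 1 does not apply here → [b].
/e/ (between /b/ and /f/) is unaffected → [e].
/f/ (between /e/ and /u/) occurs between two vowels → [v] by rule 3.
/u/ (between /f/ and /h/): no rule targets it → [u].
/h/ (between /u/ and /ɡ/): no rule targets it → [h].
/ɡ/ — between /h/ and /u/; rule 1 does not apply here → [ɡ].
/u/ (between /ɡ/ and /h/): no rule targets it → [u].
/h/ (between /u/ and /t/) is unaffected → [h].
/t/ (between /h/ and /i/): immediately before a stressed vowel, so rule 2 applies → [tʰ].
/i/ (between /t/ and /ɡ/): no rule targets it → [i].
Rule 1 applies to /ɡ/ (word-final: word-finally) → [k].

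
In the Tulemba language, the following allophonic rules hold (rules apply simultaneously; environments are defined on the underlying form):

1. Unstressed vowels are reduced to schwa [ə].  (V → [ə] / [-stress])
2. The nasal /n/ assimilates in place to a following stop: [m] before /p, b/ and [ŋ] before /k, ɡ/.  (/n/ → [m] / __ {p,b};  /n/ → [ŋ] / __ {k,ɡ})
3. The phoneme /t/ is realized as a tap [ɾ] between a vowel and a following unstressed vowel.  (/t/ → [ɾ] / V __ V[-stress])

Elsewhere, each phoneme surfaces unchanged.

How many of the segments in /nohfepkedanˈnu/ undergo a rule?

Segments that undergo a rule: /o/ → [ə] (rule 1); /e/ → [ə] (rule 1); /e/ → [ə] (rule 1); /a/ → [ə] (rule 1).
All other segments surface unchanged.

4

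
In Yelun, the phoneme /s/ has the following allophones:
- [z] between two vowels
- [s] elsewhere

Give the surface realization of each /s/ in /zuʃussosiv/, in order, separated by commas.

Occurrence 1 (position 5): no conditioning environment matches → elsewhere allophone [s].
Occurrence 2 (position 6): no conditioning environment matches → elsewhere allophone [s].
Occurrence 3 (position 8): between two vowels → [z].

[s], [s], [z]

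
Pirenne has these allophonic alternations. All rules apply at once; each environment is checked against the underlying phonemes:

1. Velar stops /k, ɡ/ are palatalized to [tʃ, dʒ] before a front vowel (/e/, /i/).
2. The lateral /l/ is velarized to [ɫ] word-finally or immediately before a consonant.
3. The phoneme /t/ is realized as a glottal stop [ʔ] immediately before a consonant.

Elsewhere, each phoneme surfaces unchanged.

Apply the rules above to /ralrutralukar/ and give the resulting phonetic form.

[raɫruʔralukar]

/l/ (between /a/ and /r/) occurs word-finally or immediately before a consonant → [ɫ] by rule 2.
/t/ meets the environment for rule 3 (immediately before a consonant) → [ʔ].
/l/ (between /a/ and /u/) is in the target of rule 2 but the environment (word-finally or immediately before a consonant) is not met → [l].
/k/ (between /u/ and /a/): rule 1 targets it, but not before a front vowel → unchanged [k].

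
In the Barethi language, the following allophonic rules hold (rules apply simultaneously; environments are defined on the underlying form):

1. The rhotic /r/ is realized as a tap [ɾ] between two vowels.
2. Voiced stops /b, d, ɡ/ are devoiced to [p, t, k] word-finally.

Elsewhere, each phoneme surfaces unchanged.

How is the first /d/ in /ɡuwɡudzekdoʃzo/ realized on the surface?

[d]

/d/ (between /u/ and /z/) is in the target of rule 2 but the environment (word-finally) is not met → [d].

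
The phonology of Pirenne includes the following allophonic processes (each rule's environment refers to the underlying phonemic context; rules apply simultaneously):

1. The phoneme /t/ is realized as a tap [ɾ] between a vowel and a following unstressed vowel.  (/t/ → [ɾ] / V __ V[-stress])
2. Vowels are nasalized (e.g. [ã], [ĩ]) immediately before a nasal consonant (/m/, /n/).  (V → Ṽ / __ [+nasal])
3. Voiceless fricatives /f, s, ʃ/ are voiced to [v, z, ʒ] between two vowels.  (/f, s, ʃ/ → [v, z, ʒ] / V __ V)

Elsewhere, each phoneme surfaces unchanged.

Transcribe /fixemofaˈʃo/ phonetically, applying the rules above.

[fixẽmovaˈʒo]

/f/ (word-initial): rule 3 targets it, but not between two vowels → unchanged [f].
/i/ — between /f/ and /x/; rule 2 does not apply here → [i].
/x/ (between /i/ and /e/): no rule targets it → [x].
/e/ (between /x/ and /m/) occurs before a nasal consonant → [ẽ] by rule 2.
/m/ (between /e/ and /o/): no rule targets it → [m].
/o/ — between /m/ and /f/; rule 2 does not apply here → [o].
/f/ (between /o/ and /a/) occurs between two vowels → [v] by rule 3.
/a/ (between /f/ and /ʃ/) fails the environment for rule 2, so it stays [a].
/ʃ/ meets the environment for rule 3 (between two vowels) → [ʒ].
/o/ (word-final) fails the environment for rule 2, so it stays [o].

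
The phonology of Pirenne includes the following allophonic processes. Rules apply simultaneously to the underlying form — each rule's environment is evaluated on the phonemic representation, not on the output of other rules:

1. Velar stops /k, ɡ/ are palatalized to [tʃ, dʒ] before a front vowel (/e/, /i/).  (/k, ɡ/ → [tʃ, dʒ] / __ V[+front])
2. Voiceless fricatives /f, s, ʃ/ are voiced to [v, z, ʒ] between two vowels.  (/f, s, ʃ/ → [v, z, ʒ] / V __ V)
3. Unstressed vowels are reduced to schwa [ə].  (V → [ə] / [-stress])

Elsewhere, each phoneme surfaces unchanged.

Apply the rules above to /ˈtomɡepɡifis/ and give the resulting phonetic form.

/o/ (between /t/ and /m/): rule 3 targets it, but not in an unstressed syllable → unchanged [o].
/ɡ/ meets the environment for rule 1 (before a front vowel) → [dʒ].
/e/ meets the environment for rule 3 (in an unstressed syllable) → [ə].
/ɡ/ — between /p/ and /i/, before a front vowel — surfaces as [dʒ] (rule 1).
/i/ (between /ɡ/ and /f/): in an unstressed syllable, so rule 3 applies → [ə].
Rule 2 applies to /f/ (between /i/ and /i/: between two vowels) → [v].
/i/ (between /f/ and /s/): in an unstressed syllable, so rule 3 applies → [ə].
/s/ — word-final; rule 2 does not apply here → [s].

[ˈtomdʒəpdʒəvəs]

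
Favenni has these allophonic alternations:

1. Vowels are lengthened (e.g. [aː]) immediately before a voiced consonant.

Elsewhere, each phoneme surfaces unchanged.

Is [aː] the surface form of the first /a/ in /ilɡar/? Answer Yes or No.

Yes

/a/ meets the environment for rule 1 (before a voiced consonant) → [aː].
The actual realization is [aː], which matches [aː].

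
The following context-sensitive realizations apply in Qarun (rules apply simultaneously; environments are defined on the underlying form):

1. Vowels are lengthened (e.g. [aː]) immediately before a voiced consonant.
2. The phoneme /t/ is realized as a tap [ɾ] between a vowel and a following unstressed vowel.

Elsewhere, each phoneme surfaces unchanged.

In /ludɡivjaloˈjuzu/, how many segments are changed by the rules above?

Segments that undergo a rule: /u/ → [uː] (rule 1); /i/ → [iː] (rule 1); /a/ → [aː] (rule 1); /o/ → [oː] (rule 1); /u/ → [uː] (rule 1).
All other segments surface unchanged.

5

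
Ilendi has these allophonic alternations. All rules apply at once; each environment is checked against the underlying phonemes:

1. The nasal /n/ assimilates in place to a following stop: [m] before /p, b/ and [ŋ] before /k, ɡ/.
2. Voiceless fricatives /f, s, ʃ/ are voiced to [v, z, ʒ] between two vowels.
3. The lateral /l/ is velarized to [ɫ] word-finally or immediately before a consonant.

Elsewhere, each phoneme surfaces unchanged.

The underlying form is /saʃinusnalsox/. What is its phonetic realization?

/s/ (word-initial) fails the environment for rule 2, so it stays [s].
/ʃ/ (between /a/ and /i/): between two vowels, so rule 2 applies → [ʒ].
/n/ (between /i/ and /u/) is in the target of rule 1 but the environment (before a labial or velar stop) is not met → [n].
/s/ (between /u/ and /n/) is in the target of rule 2 but the environment (between two vowels) is not met → [s].
/n/ (between /s/ and /a/) is in the target of rule 1 but the environment (before a labial or velar stop) is not met → [n].
/l/ (between /a/ and /s/) occurs word-finally or immediately before a consonant → [ɫ] by rule 3.
/s/ (between /l/ and /o/): rule 2 targets it, but not between two vowels → unchanged [s].

[saʒinusnaɫsox]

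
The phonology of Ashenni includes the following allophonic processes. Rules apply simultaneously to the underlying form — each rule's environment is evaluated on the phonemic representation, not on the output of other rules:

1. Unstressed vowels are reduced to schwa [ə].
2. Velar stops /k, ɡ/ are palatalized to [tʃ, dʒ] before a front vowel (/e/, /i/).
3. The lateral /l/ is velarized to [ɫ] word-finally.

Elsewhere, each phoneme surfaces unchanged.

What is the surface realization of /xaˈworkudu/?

/x/ (word-initial) is unaffected → [x].
/a/ meets the environment for rule 1 (in an unstressed syllable) → [ə].
/w/ (between /a/ and /o/): no rule targets it → [w].
/o/ (between /w/ and /r/): rule 1 targets it, but not in an unstressed syllable → unchanged [o].
/r/ stays [r].
/k/ (between /r/ and /u/) is in the target of rule 2 but the environment (before a front vowel) is not met → [k].
/u/ — between /k/ and /d/, in an unstressed syllable — surfaces as [ə] (rule 1).
/d/ stays [d].
/u/ (word-final) occurs in an unstressed syllable → [ə] by rule 1.

[xəˈworkədə]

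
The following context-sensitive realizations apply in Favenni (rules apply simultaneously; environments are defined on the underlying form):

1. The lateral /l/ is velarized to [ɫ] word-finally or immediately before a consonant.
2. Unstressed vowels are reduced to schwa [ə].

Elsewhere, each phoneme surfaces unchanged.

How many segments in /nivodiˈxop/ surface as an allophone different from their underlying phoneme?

3

Segments that undergo a rule: /i/ → [ə] (rule 2); /o/ → [ə] (rule 2); /i/ → [ə] (rule 2).
All other segments surface unchanged.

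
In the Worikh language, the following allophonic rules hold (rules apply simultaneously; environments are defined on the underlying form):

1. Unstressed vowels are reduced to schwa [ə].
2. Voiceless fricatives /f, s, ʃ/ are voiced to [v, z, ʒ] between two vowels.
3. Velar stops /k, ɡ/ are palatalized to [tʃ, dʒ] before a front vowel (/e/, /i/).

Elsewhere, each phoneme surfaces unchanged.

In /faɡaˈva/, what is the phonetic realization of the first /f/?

[f]

/f/ (word-initial) fails the environment for rule 2, so it stays [f].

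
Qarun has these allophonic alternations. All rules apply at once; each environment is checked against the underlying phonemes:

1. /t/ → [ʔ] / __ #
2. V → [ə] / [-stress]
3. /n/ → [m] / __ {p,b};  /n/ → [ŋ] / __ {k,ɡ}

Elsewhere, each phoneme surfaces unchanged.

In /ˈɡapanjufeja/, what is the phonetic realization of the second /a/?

[ə]

Rule 2 applies to /a/ (between /p/ and /n/: in an unstressed syllable) → [ə].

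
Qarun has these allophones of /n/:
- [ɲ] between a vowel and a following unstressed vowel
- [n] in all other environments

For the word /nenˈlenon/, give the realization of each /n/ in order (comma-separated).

Occurrence 1 (position 1): no conditioning environment matches → elsewhere allophone [n].
Occurrence 2 (position 3): no conditioning environment matches → elsewhere allophone [n].
Occurrence 3 (position 6): between a vowel and a following unstressed vowel → [ɲ].
Occurrence 4 (position 8): no conditioning environment matches → elsewhere allophone [n].

[n], [n], [ɲ], [n]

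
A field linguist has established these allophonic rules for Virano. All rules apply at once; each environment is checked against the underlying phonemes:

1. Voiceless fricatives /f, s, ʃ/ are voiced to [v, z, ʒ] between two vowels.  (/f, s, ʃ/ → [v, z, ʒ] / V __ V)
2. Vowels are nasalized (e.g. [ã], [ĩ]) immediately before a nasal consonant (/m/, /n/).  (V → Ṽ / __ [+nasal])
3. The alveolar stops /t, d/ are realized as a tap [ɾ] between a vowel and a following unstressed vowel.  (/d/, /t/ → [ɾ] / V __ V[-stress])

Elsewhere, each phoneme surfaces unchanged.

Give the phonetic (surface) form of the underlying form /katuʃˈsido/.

[kaɾuʃˈsiɾo]

/k/ (word-initial) is unaffected → [k].
/a/ (between /k/ and /t/) is in the target of rule 2 but the environment (before a nasal consonant) is not met → [a].
/t/ (between /a/ and /u/) occurs between a vowel and a following unstressed vowel → [ɾ] by rule 3.
/u/ — between /t/ and /ʃ/; rule 2 does not apply here → [u].
/ʃ/ (between /u/ and /s/) fails the environment for rule 1, so it stays [ʃ].
/s/ — between /ʃ/ and /i/; rule 1 does not apply here → [s].
/i/ (between /s/ and /d/): rule 2 targets it, but not before a nasal consonant → unchanged [i].
/d/ meets the environment for rule 3 (between a vowel and a following unstressed vowel) → [ɾ].
/o/ — word-final; rule 2 does not apply here → [o].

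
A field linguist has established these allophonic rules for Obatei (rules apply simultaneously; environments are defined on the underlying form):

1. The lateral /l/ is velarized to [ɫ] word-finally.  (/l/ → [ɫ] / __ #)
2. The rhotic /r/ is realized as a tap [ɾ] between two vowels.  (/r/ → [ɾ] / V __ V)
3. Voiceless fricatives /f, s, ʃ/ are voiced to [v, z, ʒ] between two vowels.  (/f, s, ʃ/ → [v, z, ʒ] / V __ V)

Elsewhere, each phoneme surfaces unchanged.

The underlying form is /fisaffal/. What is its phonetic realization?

[fizaffaɫ]

/f/ (word-initial) fails the environment for rule 3, so it stays [f].
/i/ — not in any rule's target class → [i].
/s/ — between /i/ and /a/, between two vowels — surfaces as [z] (rule 3).
/a/ stays [a].
/f/ (between /a/ and /f/) is in the target of rule 3 but the environment (between two vowels) is not met → [f].
/f/ (between /f/ and /a/) fails the environment for rule 3, so it stays [f].
/a/ (between /f/ and /l/) is unaffected → [a].
/l/ — word-final, word-finally — surfaces as [ɫ] (rule 1).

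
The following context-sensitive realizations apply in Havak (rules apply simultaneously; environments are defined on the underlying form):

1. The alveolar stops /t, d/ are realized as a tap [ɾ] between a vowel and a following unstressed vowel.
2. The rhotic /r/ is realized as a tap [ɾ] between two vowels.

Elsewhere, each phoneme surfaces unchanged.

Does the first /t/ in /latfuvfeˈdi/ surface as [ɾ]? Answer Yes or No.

/t/ (between /a/ and /f/) is in the target of rule 1 but the environment (between a vowel and a following unstressed vowel) is not met → [t].
The actual realization is [t], not [ɾ].

No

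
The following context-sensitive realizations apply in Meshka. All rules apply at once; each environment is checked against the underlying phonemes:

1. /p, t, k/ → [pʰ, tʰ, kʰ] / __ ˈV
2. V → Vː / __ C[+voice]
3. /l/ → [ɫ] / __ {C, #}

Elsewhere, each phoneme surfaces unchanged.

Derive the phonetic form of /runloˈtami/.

/r/ stays [r].
Rule 2 applies to /u/ (between /r/ and /n/: before a voiced consonant) → [uː].
/n/ (between /u/ and /l/): no rule targets it → [n].
/l/ — between /n/ and /o/; rule 3 does not apply here → [l].
/o/ — between /l/ and /t/; rule 2 does not apply here → [o].
/t/ meets the environment for rule 1 (immediately before a stressed vowel) → [tʰ].
Rule 2 applies to /a/ (between /t/ and /m/: before a voiced consonant) → [aː].
/m/ — not in any rule's target class → [m].
/i/ (word-final) is in the target of rule 2 but the environment (before a voiced consonant) is not met → [i].

[ruːnloˈtʰaːmi]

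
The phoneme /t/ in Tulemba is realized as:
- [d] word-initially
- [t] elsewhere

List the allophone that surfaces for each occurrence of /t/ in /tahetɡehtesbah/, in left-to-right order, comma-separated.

Occurrence 1 (position 1): word-initially → [d].
Occurrence 2 (position 5): no conditioning environment matches → elsewhere allophone [t].
Occurrence 3 (position 9): no conditioning environment matches → elsewhere allophone [t].

[d], [t], [t]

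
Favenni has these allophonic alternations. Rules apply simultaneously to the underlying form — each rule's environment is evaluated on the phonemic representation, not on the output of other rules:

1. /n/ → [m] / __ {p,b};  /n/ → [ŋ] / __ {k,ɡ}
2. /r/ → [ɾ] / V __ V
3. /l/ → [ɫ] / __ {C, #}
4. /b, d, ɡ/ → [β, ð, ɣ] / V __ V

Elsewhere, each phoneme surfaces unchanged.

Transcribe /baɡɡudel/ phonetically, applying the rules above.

[baɡɡuðeɫ]

/b/ — word-initial; rule 4 does not apply here → [b].
/ɡ/ (between /a/ and /ɡ/) fails the environment for rule 4, so it stays [ɡ].
/ɡ/ (between /ɡ/ and /u/) fails the environment for rule 4, so it stays [ɡ].
Rule 4 applies to /d/ (between /u/ and /e/: between two vowels) → [ð].
/l/ — word-final, word-finally or immediately before a consonant — surfaces as [ɫ] (rule 3).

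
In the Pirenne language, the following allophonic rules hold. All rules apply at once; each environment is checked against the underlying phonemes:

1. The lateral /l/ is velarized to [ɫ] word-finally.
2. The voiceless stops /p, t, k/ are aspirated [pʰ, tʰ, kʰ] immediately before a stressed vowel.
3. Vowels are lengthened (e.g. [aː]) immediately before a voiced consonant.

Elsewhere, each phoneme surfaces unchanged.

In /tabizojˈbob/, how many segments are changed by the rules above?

Segments that undergo a rule: /a/ → [aː] (rule 3); /i/ → [iː] (rule 3); /o/ → [oː] (rule 3); /o/ → [oː] (rule 3).
All other segments surface unchanged.

4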